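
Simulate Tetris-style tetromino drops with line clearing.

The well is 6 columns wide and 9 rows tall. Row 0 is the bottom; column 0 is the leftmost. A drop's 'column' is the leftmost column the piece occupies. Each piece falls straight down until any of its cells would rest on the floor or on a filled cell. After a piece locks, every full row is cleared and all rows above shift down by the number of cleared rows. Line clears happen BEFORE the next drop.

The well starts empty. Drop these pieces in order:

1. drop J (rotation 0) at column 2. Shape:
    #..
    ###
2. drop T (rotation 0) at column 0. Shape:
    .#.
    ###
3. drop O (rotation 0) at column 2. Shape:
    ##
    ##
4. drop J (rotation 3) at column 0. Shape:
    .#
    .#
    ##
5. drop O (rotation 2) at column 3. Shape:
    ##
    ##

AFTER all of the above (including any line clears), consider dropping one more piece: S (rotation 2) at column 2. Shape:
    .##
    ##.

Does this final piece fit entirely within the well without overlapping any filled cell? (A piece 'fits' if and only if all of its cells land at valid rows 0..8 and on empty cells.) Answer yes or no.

Drop 1: J rot0 at col 2 lands with bottom-row=0; cleared 0 line(s) (total 0); column heights now [0 0 2 1 1 0], max=2
Drop 2: T rot0 at col 0 lands with bottom-row=2; cleared 0 line(s) (total 0); column heights now [3 4 3 1 1 0], max=4
Drop 3: O rot0 at col 2 lands with bottom-row=3; cleared 0 line(s) (total 0); column heights now [3 4 5 5 1 0], max=5
Drop 4: J rot3 at col 0 lands with bottom-row=4; cleared 0 line(s) (total 0); column heights now [5 7 5 5 1 0], max=7
Drop 5: O rot2 at col 3 lands with bottom-row=5; cleared 0 line(s) (total 0); column heights now [5 7 5 7 7 0], max=7
Test piece S rot2 at col 2 (width 3): heights before test = [5 7 5 7 7 0]; fits = True

Answer: yes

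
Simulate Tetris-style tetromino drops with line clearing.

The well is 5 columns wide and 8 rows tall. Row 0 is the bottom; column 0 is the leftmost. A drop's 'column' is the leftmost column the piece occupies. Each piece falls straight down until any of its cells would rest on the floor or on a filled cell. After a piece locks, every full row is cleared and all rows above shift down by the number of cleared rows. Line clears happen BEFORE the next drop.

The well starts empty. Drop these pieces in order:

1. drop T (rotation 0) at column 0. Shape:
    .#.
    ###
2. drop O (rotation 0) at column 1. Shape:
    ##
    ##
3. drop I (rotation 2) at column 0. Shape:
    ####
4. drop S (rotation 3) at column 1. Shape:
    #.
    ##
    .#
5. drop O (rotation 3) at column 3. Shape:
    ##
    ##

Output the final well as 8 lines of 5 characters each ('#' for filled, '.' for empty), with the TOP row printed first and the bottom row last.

Drop 1: T rot0 at col 0 lands with bottom-row=0; cleared 0 line(s) (total 0); column heights now [1 2 1 0 0], max=2
Drop 2: O rot0 at col 1 lands with bottom-row=2; cleared 0 line(s) (total 0); column heights now [1 4 4 0 0], max=4
Drop 3: I rot2 at col 0 lands with bottom-row=4; cleared 0 line(s) (total 0); column heights now [5 5 5 5 0], max=5
Drop 4: S rot3 at col 1 lands with bottom-row=5; cleared 0 line(s) (total 0); column heights now [5 8 7 5 0], max=8
Drop 5: O rot3 at col 3 lands with bottom-row=5; cleared 0 line(s) (total 0); column heights now [5 8 7 7 7], max=8

Answer: .#...
.####
..###
####.
.##..
.##..
.#...
###..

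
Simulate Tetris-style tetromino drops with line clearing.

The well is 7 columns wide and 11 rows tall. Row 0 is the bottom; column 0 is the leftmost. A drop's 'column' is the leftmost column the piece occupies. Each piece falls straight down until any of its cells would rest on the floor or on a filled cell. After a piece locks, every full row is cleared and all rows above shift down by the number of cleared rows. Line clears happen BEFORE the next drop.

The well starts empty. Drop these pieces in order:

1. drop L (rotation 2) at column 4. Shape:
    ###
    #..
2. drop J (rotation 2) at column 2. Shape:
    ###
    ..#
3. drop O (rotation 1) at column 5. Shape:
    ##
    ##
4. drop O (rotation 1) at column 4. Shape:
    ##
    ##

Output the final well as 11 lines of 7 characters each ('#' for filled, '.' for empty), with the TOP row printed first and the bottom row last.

Answer: .......
.......
.......
.......
.......
....##.
....##.
..#####
....###
....###
....#..

Derivation:
Drop 1: L rot2 at col 4 lands with bottom-row=0; cleared 0 line(s) (total 0); column heights now [0 0 0 0 2 2 2], max=2
Drop 2: J rot2 at col 2 lands with bottom-row=2; cleared 0 line(s) (total 0); column heights now [0 0 4 4 4 2 2], max=4
Drop 3: O rot1 at col 5 lands with bottom-row=2; cleared 0 line(s) (total 0); column heights now [0 0 4 4 4 4 4], max=4
Drop 4: O rot1 at col 4 lands with bottom-row=4; cleared 0 line(s) (total 0); column heights now [0 0 4 4 6 6 4], max=6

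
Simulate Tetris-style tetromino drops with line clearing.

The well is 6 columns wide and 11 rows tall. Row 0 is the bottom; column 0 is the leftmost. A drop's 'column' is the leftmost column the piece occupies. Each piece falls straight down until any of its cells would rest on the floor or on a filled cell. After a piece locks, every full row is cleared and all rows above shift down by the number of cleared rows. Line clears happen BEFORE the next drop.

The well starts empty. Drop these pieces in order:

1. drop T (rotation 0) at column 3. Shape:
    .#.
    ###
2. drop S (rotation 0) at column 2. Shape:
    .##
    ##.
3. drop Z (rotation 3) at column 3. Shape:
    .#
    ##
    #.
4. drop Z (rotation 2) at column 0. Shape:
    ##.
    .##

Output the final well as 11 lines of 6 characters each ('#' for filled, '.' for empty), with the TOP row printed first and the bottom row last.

Drop 1: T rot0 at col 3 lands with bottom-row=0; cleared 0 line(s) (total 0); column heights now [0 0 0 1 2 1], max=2
Drop 2: S rot0 at col 2 lands with bottom-row=1; cleared 0 line(s) (total 0); column heights now [0 0 2 3 3 1], max=3
Drop 3: Z rot3 at col 3 lands with bottom-row=3; cleared 0 line(s) (total 0); column heights now [0 0 2 5 6 1], max=6
Drop 4: Z rot2 at col 0 lands with bottom-row=2; cleared 0 line(s) (total 0); column heights now [4 4 3 5 6 1], max=6

Answer: ......
......
......
......
......
....#.
...##.
##.#..
.####.
..###.
...###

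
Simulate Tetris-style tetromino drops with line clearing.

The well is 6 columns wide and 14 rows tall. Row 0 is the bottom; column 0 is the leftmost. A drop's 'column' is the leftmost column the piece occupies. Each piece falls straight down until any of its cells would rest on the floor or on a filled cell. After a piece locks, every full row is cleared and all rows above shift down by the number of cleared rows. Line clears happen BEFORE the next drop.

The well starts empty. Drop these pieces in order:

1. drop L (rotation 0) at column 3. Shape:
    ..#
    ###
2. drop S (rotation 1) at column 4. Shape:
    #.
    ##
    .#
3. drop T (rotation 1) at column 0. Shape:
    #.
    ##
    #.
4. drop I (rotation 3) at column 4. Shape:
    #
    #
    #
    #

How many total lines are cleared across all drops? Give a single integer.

Answer: 0

Derivation:
Drop 1: L rot0 at col 3 lands with bottom-row=0; cleared 0 line(s) (total 0); column heights now [0 0 0 1 1 2], max=2
Drop 2: S rot1 at col 4 lands with bottom-row=2; cleared 0 line(s) (total 0); column heights now [0 0 0 1 5 4], max=5
Drop 3: T rot1 at col 0 lands with bottom-row=0; cleared 0 line(s) (total 0); column heights now [3 2 0 1 5 4], max=5
Drop 4: I rot3 at col 4 lands with bottom-row=5; cleared 0 line(s) (total 0); column heights now [3 2 0 1 9 4], max=9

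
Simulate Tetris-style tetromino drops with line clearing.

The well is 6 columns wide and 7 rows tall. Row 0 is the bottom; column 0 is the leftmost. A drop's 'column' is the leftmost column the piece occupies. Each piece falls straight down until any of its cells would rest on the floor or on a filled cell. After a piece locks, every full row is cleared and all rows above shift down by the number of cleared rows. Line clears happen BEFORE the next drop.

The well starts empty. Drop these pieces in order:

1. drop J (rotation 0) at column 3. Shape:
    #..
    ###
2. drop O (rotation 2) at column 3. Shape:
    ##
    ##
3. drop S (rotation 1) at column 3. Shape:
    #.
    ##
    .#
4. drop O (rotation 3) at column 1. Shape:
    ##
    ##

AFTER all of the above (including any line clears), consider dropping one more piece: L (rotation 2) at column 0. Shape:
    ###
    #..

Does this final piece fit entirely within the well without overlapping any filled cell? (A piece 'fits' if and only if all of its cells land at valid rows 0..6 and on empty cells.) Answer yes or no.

Answer: yes

Derivation:
Drop 1: J rot0 at col 3 lands with bottom-row=0; cleared 0 line(s) (total 0); column heights now [0 0 0 2 1 1], max=2
Drop 2: O rot2 at col 3 lands with bottom-row=2; cleared 0 line(s) (total 0); column heights now [0 0 0 4 4 1], max=4
Drop 3: S rot1 at col 3 lands with bottom-row=4; cleared 0 line(s) (total 0); column heights now [0 0 0 7 6 1], max=7
Drop 4: O rot3 at col 1 lands with bottom-row=0; cleared 0 line(s) (total 0); column heights now [0 2 2 7 6 1], max=7
Test piece L rot2 at col 0 (width 3): heights before test = [0 2 2 7 6 1]; fits = True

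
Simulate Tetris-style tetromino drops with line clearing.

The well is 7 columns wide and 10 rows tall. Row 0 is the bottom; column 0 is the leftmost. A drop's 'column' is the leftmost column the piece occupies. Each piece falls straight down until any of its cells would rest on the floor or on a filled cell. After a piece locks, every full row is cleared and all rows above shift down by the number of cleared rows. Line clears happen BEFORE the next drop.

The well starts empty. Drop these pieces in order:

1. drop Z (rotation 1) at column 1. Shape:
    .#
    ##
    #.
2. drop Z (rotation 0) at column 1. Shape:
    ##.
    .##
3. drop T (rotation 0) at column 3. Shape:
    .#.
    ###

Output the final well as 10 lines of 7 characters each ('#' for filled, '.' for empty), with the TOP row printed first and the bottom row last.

Drop 1: Z rot1 at col 1 lands with bottom-row=0; cleared 0 line(s) (total 0); column heights now [0 2 3 0 0 0 0], max=3
Drop 2: Z rot0 at col 1 lands with bottom-row=3; cleared 0 line(s) (total 0); column heights now [0 5 5 4 0 0 0], max=5
Drop 3: T rot0 at col 3 lands with bottom-row=4; cleared 0 line(s) (total 0); column heights now [0 5 5 5 6 5 0], max=6

Answer: .......
.......
.......
.......
....#..
.#####.
..##...
..#....
.##....
.#.....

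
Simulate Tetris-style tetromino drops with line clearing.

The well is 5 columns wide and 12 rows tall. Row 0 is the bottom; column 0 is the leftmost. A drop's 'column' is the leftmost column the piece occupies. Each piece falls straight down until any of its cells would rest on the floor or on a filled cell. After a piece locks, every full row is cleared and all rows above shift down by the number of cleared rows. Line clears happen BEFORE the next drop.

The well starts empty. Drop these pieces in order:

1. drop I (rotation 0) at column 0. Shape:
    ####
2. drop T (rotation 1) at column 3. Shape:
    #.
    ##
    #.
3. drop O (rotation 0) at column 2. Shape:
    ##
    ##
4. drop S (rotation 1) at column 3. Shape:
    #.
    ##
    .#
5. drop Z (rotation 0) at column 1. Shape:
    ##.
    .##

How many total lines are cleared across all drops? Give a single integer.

Answer: 0

Derivation:
Drop 1: I rot0 at col 0 lands with bottom-row=0; cleared 0 line(s) (total 0); column heights now [1 1 1 1 0], max=1
Drop 2: T rot1 at col 3 lands with bottom-row=1; cleared 0 line(s) (total 0); column heights now [1 1 1 4 3], max=4
Drop 3: O rot0 at col 2 lands with bottom-row=4; cleared 0 line(s) (total 0); column heights now [1 1 6 6 3], max=6
Drop 4: S rot1 at col 3 lands with bottom-row=5; cleared 0 line(s) (total 0); column heights now [1 1 6 8 7], max=8
Drop 5: Z rot0 at col 1 lands with bottom-row=8; cleared 0 line(s) (total 0); column heights now [1 10 10 9 7], max=10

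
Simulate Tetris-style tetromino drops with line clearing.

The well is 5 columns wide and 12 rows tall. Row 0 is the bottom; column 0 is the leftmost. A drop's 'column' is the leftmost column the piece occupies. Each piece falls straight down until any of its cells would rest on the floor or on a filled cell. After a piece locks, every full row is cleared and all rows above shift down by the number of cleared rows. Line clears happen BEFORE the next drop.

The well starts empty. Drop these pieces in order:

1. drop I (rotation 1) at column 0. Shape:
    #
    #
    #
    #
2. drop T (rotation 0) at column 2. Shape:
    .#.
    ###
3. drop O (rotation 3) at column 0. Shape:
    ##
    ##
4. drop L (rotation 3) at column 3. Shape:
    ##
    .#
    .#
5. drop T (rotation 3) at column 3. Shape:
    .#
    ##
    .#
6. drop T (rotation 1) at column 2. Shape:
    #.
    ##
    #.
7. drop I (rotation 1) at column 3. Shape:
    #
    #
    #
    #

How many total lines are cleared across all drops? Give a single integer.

Answer: 1

Derivation:
Drop 1: I rot1 at col 0 lands with bottom-row=0; cleared 0 line(s) (total 0); column heights now [4 0 0 0 0], max=4
Drop 2: T rot0 at col 2 lands with bottom-row=0; cleared 0 line(s) (total 0); column heights now [4 0 1 2 1], max=4
Drop 3: O rot3 at col 0 lands with bottom-row=4; cleared 0 line(s) (total 0); column heights now [6 6 1 2 1], max=6
Drop 4: L rot3 at col 3 lands with bottom-row=1; cleared 0 line(s) (total 0); column heights now [6 6 1 4 4], max=6
Drop 5: T rot3 at col 3 lands with bottom-row=4; cleared 0 line(s) (total 0); column heights now [6 6 1 6 7], max=7
Drop 6: T rot1 at col 2 lands with bottom-row=5; cleared 1 line(s) (total 1); column heights now [5 5 7 6 6], max=7
Drop 7: I rot1 at col 3 lands with bottom-row=6; cleared 0 line(s) (total 1); column heights now [5 5 7 10 6], max=10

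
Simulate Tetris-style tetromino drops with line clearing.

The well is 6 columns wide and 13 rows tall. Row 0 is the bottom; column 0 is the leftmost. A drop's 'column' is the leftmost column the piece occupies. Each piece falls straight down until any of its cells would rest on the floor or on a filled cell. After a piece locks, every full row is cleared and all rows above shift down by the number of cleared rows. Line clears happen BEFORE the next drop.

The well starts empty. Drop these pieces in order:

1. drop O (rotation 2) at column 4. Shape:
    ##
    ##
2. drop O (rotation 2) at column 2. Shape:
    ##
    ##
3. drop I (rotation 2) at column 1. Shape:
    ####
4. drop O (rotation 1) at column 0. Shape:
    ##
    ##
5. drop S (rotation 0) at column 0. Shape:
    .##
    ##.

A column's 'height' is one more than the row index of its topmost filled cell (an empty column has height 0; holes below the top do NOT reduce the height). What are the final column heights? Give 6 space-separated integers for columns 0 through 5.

Answer: 6 7 7 3 3 2

Derivation:
Drop 1: O rot2 at col 4 lands with bottom-row=0; cleared 0 line(s) (total 0); column heights now [0 0 0 0 2 2], max=2
Drop 2: O rot2 at col 2 lands with bottom-row=0; cleared 0 line(s) (total 0); column heights now [0 0 2 2 2 2], max=2
Drop 3: I rot2 at col 1 lands with bottom-row=2; cleared 0 line(s) (total 0); column heights now [0 3 3 3 3 2], max=3
Drop 4: O rot1 at col 0 lands with bottom-row=3; cleared 0 line(s) (total 0); column heights now [5 5 3 3 3 2], max=5
Drop 5: S rot0 at col 0 lands with bottom-row=5; cleared 0 line(s) (total 0); column heights now [6 7 7 3 3 2], max=7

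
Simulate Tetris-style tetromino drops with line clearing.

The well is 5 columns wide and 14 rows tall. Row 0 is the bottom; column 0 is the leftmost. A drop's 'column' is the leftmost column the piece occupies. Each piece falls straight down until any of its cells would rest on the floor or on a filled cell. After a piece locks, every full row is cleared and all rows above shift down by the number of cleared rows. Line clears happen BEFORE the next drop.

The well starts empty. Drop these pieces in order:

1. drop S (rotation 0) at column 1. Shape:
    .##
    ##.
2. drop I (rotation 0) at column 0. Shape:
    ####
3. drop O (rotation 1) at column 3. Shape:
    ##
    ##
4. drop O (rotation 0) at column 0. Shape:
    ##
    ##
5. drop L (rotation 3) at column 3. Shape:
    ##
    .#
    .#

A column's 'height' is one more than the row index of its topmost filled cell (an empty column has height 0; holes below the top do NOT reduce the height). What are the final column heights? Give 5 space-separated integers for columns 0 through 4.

Answer: 5 5 3 8 8

Derivation:
Drop 1: S rot0 at col 1 lands with bottom-row=0; cleared 0 line(s) (total 0); column heights now [0 1 2 2 0], max=2
Drop 2: I rot0 at col 0 lands with bottom-row=2; cleared 0 line(s) (total 0); column heights now [3 3 3 3 0], max=3
Drop 3: O rot1 at col 3 lands with bottom-row=3; cleared 0 line(s) (total 0); column heights now [3 3 3 5 5], max=5
Drop 4: O rot0 at col 0 lands with bottom-row=3; cleared 0 line(s) (total 0); column heights now [5 5 3 5 5], max=5
Drop 5: L rot3 at col 3 lands with bottom-row=5; cleared 0 line(s) (total 0); column heights now [5 5 3 8 8], max=8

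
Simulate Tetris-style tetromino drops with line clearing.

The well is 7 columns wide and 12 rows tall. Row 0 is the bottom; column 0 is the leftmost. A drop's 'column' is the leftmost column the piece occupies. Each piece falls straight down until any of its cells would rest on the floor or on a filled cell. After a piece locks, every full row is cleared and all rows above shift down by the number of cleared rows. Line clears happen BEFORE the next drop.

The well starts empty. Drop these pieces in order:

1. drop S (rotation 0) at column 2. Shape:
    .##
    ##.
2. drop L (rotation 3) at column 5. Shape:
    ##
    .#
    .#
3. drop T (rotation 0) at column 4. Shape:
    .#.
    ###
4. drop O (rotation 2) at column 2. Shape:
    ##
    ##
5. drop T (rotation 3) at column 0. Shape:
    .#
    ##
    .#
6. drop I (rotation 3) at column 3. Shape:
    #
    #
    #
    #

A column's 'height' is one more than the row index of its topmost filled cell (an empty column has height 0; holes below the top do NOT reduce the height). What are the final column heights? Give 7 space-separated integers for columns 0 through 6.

Answer: 2 3 4 8 4 5 4

Derivation:
Drop 1: S rot0 at col 2 lands with bottom-row=0; cleared 0 line(s) (total 0); column heights now [0 0 1 2 2 0 0], max=2
Drop 2: L rot3 at col 5 lands with bottom-row=0; cleared 0 line(s) (total 0); column heights now [0 0 1 2 2 3 3], max=3
Drop 3: T rot0 at col 4 lands with bottom-row=3; cleared 0 line(s) (total 0); column heights now [0 0 1 2 4 5 4], max=5
Drop 4: O rot2 at col 2 lands with bottom-row=2; cleared 0 line(s) (total 0); column heights now [0 0 4 4 4 5 4], max=5
Drop 5: T rot3 at col 0 lands with bottom-row=0; cleared 0 line(s) (total 0); column heights now [2 3 4 4 4 5 4], max=5
Drop 6: I rot3 at col 3 lands with bottom-row=4; cleared 0 line(s) (total 0); column heights now [2 3 4 8 4 5 4], max=8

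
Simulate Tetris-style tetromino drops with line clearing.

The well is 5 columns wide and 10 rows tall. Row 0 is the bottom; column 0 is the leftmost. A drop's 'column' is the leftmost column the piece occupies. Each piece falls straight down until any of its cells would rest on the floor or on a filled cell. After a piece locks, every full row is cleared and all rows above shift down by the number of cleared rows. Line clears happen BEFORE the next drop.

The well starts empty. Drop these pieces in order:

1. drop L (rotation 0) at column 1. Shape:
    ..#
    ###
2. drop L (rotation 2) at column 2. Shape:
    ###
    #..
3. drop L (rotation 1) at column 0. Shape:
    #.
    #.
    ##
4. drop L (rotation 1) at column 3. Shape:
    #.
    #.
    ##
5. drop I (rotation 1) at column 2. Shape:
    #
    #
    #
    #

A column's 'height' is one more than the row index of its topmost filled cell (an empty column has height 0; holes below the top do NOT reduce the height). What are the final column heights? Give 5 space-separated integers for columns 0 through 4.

Drop 1: L rot0 at col 1 lands with bottom-row=0; cleared 0 line(s) (total 0); column heights now [0 1 1 2 0], max=2
Drop 2: L rot2 at col 2 lands with bottom-row=1; cleared 0 line(s) (total 0); column heights now [0 1 3 3 3], max=3
Drop 3: L rot1 at col 0 lands with bottom-row=1; cleared 0 line(s) (total 0); column heights now [4 2 3 3 3], max=4
Drop 4: L rot1 at col 3 lands with bottom-row=3; cleared 0 line(s) (total 0); column heights now [4 2 3 6 4], max=6
Drop 5: I rot1 at col 2 lands with bottom-row=3; cleared 0 line(s) (total 0); column heights now [4 2 7 6 4], max=7

Answer: 4 2 7 6 4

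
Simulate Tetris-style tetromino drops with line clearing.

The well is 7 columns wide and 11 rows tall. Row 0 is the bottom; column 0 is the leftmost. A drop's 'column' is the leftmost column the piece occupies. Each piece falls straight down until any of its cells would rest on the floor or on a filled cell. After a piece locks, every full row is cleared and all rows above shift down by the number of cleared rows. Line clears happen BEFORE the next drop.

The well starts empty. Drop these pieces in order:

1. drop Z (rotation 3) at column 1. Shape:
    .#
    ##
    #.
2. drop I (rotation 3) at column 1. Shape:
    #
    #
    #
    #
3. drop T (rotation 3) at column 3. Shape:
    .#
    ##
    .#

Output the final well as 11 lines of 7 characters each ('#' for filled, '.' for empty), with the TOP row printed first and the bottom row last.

Drop 1: Z rot3 at col 1 lands with bottom-row=0; cleared 0 line(s) (total 0); column heights now [0 2 3 0 0 0 0], max=3
Drop 2: I rot3 at col 1 lands with bottom-row=2; cleared 0 line(s) (total 0); column heights now [0 6 3 0 0 0 0], max=6
Drop 3: T rot3 at col 3 lands with bottom-row=0; cleared 0 line(s) (total 0); column heights now [0 6 3 2 3 0 0], max=6

Answer: .......
.......
.......
.......
.......
.#.....
.#.....
.#.....
.##.#..
.####..
.#..#..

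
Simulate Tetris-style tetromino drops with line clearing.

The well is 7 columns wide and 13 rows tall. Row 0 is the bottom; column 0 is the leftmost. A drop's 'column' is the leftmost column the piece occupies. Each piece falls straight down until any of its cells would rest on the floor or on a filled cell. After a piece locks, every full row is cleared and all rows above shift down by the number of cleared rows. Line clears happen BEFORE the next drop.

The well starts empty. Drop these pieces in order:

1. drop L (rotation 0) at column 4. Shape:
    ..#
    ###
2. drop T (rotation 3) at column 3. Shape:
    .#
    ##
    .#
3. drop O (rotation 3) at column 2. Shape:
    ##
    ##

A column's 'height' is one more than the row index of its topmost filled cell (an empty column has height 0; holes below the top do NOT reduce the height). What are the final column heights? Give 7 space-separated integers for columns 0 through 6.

Drop 1: L rot0 at col 4 lands with bottom-row=0; cleared 0 line(s) (total 0); column heights now [0 0 0 0 1 1 2], max=2
Drop 2: T rot3 at col 3 lands with bottom-row=1; cleared 0 line(s) (total 0); column heights now [0 0 0 3 4 1 2], max=4
Drop 3: O rot3 at col 2 lands with bottom-row=3; cleared 0 line(s) (total 0); column heights now [0 0 5 5 4 1 2], max=5

Answer: 0 0 5 5 4 1 2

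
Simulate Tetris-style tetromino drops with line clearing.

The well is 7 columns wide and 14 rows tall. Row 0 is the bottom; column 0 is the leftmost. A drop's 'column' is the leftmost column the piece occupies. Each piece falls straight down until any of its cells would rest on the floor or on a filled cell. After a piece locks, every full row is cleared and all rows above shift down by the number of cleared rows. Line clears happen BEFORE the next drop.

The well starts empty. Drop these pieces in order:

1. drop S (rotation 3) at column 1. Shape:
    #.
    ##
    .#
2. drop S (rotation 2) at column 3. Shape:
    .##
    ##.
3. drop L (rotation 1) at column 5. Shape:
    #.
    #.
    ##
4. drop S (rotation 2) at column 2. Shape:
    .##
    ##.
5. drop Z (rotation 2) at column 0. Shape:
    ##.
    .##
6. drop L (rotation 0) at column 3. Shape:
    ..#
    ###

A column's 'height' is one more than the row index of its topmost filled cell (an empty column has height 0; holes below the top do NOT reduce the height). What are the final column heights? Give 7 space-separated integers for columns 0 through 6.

Answer: 5 5 4 6 6 7 3

Derivation:
Drop 1: S rot3 at col 1 lands with bottom-row=0; cleared 0 line(s) (total 0); column heights now [0 3 2 0 0 0 0], max=3
Drop 2: S rot2 at col 3 lands with bottom-row=0; cleared 0 line(s) (total 0); column heights now [0 3 2 1 2 2 0], max=3
Drop 3: L rot1 at col 5 lands with bottom-row=2; cleared 0 line(s) (total 0); column heights now [0 3 2 1 2 5 3], max=5
Drop 4: S rot2 at col 2 lands with bottom-row=2; cleared 0 line(s) (total 0); column heights now [0 3 3 4 4 5 3], max=5
Drop 5: Z rot2 at col 0 lands with bottom-row=3; cleared 0 line(s) (total 0); column heights now [5 5 4 4 4 5 3], max=5
Drop 6: L rot0 at col 3 lands with bottom-row=5; cleared 0 line(s) (total 0); column heights now [5 5 4 6 6 7 3], max=7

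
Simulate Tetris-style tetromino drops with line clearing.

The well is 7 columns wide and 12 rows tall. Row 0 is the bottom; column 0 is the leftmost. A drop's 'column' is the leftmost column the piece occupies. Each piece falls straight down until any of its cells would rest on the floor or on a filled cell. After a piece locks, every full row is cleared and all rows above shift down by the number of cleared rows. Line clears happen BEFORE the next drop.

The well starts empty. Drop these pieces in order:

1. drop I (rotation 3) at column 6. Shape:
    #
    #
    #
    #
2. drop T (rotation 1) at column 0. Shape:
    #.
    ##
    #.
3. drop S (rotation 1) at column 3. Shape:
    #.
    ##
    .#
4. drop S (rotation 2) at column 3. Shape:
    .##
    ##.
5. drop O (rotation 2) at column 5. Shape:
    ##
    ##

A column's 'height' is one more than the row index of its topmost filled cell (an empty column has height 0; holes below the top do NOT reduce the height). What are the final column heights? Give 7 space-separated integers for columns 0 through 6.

Drop 1: I rot3 at col 6 lands with bottom-row=0; cleared 0 line(s) (total 0); column heights now [0 0 0 0 0 0 4], max=4
Drop 2: T rot1 at col 0 lands with bottom-row=0; cleared 0 line(s) (total 0); column heights now [3 2 0 0 0 0 4], max=4
Drop 3: S rot1 at col 3 lands with bottom-row=0; cleared 0 line(s) (total 0); column heights now [3 2 0 3 2 0 4], max=4
Drop 4: S rot2 at col 3 lands with bottom-row=3; cleared 0 line(s) (total 0); column heights now [3 2 0 4 5 5 4], max=5
Drop 5: O rot2 at col 5 lands with bottom-row=5; cleared 0 line(s) (total 0); column heights now [3 2 0 4 5 7 7], max=7

Answer: 3 2 0 4 5 7 7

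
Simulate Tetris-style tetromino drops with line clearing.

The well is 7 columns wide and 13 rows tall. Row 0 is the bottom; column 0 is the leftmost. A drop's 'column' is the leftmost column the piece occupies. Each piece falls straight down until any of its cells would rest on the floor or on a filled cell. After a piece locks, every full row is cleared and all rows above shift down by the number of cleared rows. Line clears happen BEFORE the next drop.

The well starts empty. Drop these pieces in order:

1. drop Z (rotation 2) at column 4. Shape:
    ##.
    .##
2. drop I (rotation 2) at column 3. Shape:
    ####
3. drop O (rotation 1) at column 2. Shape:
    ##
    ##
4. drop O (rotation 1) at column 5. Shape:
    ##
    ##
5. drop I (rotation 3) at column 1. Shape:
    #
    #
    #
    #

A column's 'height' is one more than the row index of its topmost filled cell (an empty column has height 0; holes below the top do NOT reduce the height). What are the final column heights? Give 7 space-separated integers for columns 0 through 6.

Drop 1: Z rot2 at col 4 lands with bottom-row=0; cleared 0 line(s) (total 0); column heights now [0 0 0 0 2 2 1], max=2
Drop 2: I rot2 at col 3 lands with bottom-row=2; cleared 0 line(s) (total 0); column heights now [0 0 0 3 3 3 3], max=3
Drop 3: O rot1 at col 2 lands with bottom-row=3; cleared 0 line(s) (total 0); column heights now [0 0 5 5 3 3 3], max=5
Drop 4: O rot1 at col 5 lands with bottom-row=3; cleared 0 line(s) (total 0); column heights now [0 0 5 5 3 5 5], max=5
Drop 5: I rot3 at col 1 lands with bottom-row=0; cleared 0 line(s) (total 0); column heights now [0 4 5 5 3 5 5], max=5

Answer: 0 4 5 5 3 5 5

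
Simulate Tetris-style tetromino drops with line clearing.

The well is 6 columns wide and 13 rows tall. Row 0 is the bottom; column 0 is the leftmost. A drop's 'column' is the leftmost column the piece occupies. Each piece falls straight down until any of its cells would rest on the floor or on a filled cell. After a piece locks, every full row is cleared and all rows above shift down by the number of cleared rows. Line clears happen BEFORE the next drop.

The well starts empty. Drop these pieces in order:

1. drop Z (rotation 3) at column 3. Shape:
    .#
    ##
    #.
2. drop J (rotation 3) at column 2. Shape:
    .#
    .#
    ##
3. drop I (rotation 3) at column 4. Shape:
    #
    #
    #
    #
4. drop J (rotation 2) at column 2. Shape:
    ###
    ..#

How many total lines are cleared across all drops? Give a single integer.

Drop 1: Z rot3 at col 3 lands with bottom-row=0; cleared 0 line(s) (total 0); column heights now [0 0 0 2 3 0], max=3
Drop 2: J rot3 at col 2 lands with bottom-row=2; cleared 0 line(s) (total 0); column heights now [0 0 3 5 3 0], max=5
Drop 3: I rot3 at col 4 lands with bottom-row=3; cleared 0 line(s) (total 0); column heights now [0 0 3 5 7 0], max=7
Drop 4: J rot2 at col 2 lands with bottom-row=7; cleared 0 line(s) (total 0); column heights now [0 0 9 9 9 0], max=9

Answer: 0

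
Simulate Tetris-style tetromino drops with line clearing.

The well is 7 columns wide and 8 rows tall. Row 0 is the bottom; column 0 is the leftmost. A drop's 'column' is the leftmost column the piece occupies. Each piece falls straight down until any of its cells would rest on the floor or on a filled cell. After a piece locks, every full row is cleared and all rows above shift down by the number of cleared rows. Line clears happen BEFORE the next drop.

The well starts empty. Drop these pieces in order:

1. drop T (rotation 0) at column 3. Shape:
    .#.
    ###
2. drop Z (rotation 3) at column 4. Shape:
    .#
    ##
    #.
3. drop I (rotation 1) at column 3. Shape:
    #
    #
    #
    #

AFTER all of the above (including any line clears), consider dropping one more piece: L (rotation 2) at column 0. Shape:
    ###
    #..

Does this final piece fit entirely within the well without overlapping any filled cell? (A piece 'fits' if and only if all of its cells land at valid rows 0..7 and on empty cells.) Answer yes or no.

Drop 1: T rot0 at col 3 lands with bottom-row=0; cleared 0 line(s) (total 0); column heights now [0 0 0 1 2 1 0], max=2
Drop 2: Z rot3 at col 4 lands with bottom-row=2; cleared 0 line(s) (total 0); column heights now [0 0 0 1 4 5 0], max=5
Drop 3: I rot1 at col 3 lands with bottom-row=1; cleared 0 line(s) (total 0); column heights now [0 0 0 5 4 5 0], max=5
Test piece L rot2 at col 0 (width 3): heights before test = [0 0 0 5 4 5 0]; fits = True

Answer: yes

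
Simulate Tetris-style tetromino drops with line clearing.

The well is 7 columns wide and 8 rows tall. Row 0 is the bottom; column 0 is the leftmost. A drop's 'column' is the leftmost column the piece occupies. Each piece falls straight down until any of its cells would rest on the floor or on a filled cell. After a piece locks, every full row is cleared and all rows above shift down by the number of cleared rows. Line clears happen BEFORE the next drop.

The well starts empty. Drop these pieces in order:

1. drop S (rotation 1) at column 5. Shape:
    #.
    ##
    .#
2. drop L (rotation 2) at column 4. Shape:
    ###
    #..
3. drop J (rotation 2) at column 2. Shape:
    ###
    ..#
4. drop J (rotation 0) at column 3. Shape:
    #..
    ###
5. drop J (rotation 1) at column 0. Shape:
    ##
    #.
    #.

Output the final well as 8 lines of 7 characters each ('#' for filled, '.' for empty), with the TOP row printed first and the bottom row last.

Drop 1: S rot1 at col 5 lands with bottom-row=0; cleared 0 line(s) (total 0); column heights now [0 0 0 0 0 3 2], max=3
Drop 2: L rot2 at col 4 lands with bottom-row=2; cleared 0 line(s) (total 0); column heights now [0 0 0 0 4 4 4], max=4
Drop 3: J rot2 at col 2 lands with bottom-row=4; cleared 0 line(s) (total 0); column heights now [0 0 6 6 6 4 4], max=6
Drop 4: J rot0 at col 3 lands with bottom-row=6; cleared 0 line(s) (total 0); column heights now [0 0 6 8 7 7 4], max=8
Drop 5: J rot1 at col 0 lands with bottom-row=0; cleared 0 line(s) (total 0); column heights now [3 3 6 8 7 7 4], max=8

Answer: ...#...
...###.
..###..
....#..
....###
##..##.
#....##
#.....#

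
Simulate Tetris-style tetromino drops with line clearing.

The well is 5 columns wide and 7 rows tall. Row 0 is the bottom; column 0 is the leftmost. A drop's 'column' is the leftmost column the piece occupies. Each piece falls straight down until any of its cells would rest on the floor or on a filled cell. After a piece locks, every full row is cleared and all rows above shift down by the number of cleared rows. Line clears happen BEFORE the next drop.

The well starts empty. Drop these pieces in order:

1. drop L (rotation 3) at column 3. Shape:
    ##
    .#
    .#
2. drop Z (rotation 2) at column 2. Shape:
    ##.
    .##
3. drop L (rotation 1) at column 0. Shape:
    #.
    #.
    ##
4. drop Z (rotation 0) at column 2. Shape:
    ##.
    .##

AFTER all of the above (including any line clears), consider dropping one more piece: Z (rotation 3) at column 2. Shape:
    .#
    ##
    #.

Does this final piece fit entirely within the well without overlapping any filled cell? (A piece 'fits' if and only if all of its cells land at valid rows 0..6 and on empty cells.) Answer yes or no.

Answer: no

Derivation:
Drop 1: L rot3 at col 3 lands with bottom-row=0; cleared 0 line(s) (total 0); column heights now [0 0 0 3 3], max=3
Drop 2: Z rot2 at col 2 lands with bottom-row=3; cleared 0 line(s) (total 0); column heights now [0 0 5 5 4], max=5
Drop 3: L rot1 at col 0 lands with bottom-row=0; cleared 0 line(s) (total 0); column heights now [3 1 5 5 4], max=5
Drop 4: Z rot0 at col 2 lands with bottom-row=5; cleared 0 line(s) (total 0); column heights now [3 1 7 7 6], max=7
Test piece Z rot3 at col 2 (width 2): heights before test = [3 1 7 7 6]; fits = False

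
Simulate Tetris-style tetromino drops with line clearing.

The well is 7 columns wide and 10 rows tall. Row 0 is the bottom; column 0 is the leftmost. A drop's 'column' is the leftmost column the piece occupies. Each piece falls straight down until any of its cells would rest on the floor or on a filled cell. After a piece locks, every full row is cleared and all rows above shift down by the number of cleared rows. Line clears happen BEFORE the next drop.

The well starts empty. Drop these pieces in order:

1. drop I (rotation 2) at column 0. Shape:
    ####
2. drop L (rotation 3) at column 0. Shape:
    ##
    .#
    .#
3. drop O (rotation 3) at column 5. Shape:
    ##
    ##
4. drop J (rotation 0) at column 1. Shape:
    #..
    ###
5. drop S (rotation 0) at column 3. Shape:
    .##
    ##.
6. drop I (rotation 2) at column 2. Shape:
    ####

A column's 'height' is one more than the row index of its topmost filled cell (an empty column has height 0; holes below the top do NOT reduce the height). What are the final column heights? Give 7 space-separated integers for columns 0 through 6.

Answer: 4 6 8 8 8 8 2

Derivation:
Drop 1: I rot2 at col 0 lands with bottom-row=0; cleared 0 line(s) (total 0); column heights now [1 1 1 1 0 0 0], max=1
Drop 2: L rot3 at col 0 lands with bottom-row=1; cleared 0 line(s) (total 0); column heights now [4 4 1 1 0 0 0], max=4
Drop 3: O rot3 at col 5 lands with bottom-row=0; cleared 0 line(s) (total 0); column heights now [4 4 1 1 0 2 2], max=4
Drop 4: J rot0 at col 1 lands with bottom-row=4; cleared 0 line(s) (total 0); column heights now [4 6 5 5 0 2 2], max=6
Drop 5: S rot0 at col 3 lands with bottom-row=5; cleared 0 line(s) (total 0); column heights now [4 6 5 6 7 7 2], max=7
Drop 6: I rot2 at col 2 lands with bottom-row=7; cleared 0 line(s) (total 0); column heights now [4 6 8 8 8 8 2], max=8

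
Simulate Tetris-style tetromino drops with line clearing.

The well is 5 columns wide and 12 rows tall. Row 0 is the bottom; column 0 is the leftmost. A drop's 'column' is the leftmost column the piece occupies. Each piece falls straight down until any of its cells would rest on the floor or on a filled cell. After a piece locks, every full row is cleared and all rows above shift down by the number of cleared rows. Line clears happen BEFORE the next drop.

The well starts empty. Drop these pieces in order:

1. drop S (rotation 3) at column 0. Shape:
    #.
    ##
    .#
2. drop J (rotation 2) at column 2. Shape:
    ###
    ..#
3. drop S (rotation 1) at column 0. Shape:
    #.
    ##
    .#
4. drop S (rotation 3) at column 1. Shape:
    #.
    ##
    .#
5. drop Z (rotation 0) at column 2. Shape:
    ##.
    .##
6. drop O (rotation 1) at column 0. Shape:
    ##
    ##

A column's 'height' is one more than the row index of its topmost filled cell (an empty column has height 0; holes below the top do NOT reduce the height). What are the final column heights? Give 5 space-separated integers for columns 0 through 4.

Answer: 6 6 4 4 1

Derivation:
Drop 1: S rot3 at col 0 lands with bottom-row=0; cleared 0 line(s) (total 0); column heights now [3 2 0 0 0], max=3
Drop 2: J rot2 at col 2 lands with bottom-row=0; cleared 1 line(s) (total 1); column heights now [2 1 0 0 1], max=2
Drop 3: S rot1 at col 0 lands with bottom-row=1; cleared 0 line(s) (total 1); column heights now [4 3 0 0 1], max=4
Drop 4: S rot3 at col 1 lands with bottom-row=2; cleared 0 line(s) (total 1); column heights now [4 5 4 0 1], max=5
Drop 5: Z rot0 at col 2 lands with bottom-row=3; cleared 1 line(s) (total 2); column heights now [3 4 4 4 1], max=4
Drop 6: O rot1 at col 0 lands with bottom-row=4; cleared 0 line(s) (total 2); column heights now [6 6 4 4 1], max=6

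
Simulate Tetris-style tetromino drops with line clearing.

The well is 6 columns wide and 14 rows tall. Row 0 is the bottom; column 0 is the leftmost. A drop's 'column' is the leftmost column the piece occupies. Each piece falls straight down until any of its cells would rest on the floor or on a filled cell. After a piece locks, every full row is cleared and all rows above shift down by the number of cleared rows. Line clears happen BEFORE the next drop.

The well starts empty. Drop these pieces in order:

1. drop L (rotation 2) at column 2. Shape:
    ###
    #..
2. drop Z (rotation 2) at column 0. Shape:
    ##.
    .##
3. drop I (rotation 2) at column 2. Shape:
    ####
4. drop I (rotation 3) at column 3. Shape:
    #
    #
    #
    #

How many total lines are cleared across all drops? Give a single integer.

Answer: 1

Derivation:
Drop 1: L rot2 at col 2 lands with bottom-row=0; cleared 0 line(s) (total 0); column heights now [0 0 2 2 2 0], max=2
Drop 2: Z rot2 at col 0 lands with bottom-row=2; cleared 0 line(s) (total 0); column heights now [4 4 3 2 2 0], max=4
Drop 3: I rot2 at col 2 lands with bottom-row=3; cleared 1 line(s) (total 1); column heights now [0 3 3 2 2 0], max=3
Drop 4: I rot3 at col 3 lands with bottom-row=2; cleared 0 line(s) (total 1); column heights now [0 3 3 6 2 0], max=6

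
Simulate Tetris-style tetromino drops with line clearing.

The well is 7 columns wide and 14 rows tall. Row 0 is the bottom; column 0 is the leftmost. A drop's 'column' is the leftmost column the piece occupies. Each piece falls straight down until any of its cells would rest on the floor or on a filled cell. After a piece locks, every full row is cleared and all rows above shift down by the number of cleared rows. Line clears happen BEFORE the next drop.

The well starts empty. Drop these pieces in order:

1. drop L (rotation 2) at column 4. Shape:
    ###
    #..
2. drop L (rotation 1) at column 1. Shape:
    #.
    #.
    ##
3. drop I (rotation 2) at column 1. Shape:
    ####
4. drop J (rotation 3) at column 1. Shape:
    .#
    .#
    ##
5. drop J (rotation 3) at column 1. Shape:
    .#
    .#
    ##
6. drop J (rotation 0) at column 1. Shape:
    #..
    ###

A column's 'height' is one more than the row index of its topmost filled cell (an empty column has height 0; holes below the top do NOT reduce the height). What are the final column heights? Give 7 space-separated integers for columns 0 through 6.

Drop 1: L rot2 at col 4 lands with bottom-row=0; cleared 0 line(s) (total 0); column heights now [0 0 0 0 2 2 2], max=2
Drop 2: L rot1 at col 1 lands with bottom-row=0; cleared 0 line(s) (total 0); column heights now [0 3 1 0 2 2 2], max=3
Drop 3: I rot2 at col 1 lands with bottom-row=3; cleared 0 line(s) (total 0); column heights now [0 4 4 4 4 2 2], max=4
Drop 4: J rot3 at col 1 lands with bottom-row=4; cleared 0 line(s) (total 0); column heights now [0 5 7 4 4 2 2], max=7
Drop 5: J rot3 at col 1 lands with bottom-row=7; cleared 0 line(s) (total 0); column heights now [0 8 10 4 4 2 2], max=10
Drop 6: J rot0 at col 1 lands with bottom-row=10; cleared 0 line(s) (total 0); column heights now [0 12 11 11 4 2 2], max=12

Answer: 0 12 11 11 4 2 2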